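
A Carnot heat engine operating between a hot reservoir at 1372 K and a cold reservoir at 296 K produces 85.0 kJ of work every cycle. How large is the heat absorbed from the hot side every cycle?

The Carnot efficiency is η = 1 − T_C/T_H = 1 − 296.00/1372.00 = 0.7843.
Q_H = W/η = 85.0/0.7843 = 108 kJ.

Q_H ≈ 108 kJ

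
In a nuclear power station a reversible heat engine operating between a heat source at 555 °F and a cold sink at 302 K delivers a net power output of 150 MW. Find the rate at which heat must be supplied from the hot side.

T_H = 555 °F → (555 − 32) × 5/9 = 290.56 °C = 563.71 K.
For a reversible engine, η = 1 − T_C/T_H = 1 − 302.00/563.71 = 0.4643.
Q_H = W/η = 150/0.4643 = 323 MW.

Q̇_H ≈ 323 MW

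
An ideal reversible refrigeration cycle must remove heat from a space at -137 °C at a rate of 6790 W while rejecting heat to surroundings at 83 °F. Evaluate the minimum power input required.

Ẇ_in ≈ 8245 W

T_H = 83 °F → (83 − 32) × 5/9 = 28.33 °C = 301.48 K.
T_C = -137 °C → -137 + 273.15 = 136.15 K.
The reversible coefficient of performance is COP_R = T_C/(T_H − T_C) = 136.15/165.33 = 0.8235.
W = Q_C/COP_R = 6790/0.8235 = 8245 W.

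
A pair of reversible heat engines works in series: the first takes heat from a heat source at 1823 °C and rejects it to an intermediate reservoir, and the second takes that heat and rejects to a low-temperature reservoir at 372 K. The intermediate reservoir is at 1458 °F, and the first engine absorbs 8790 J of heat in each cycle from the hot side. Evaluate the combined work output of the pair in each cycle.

W_total ≈ 7230 J

T_H = 1823 °C → 1823 + 273.15 = 2096.15 K.
Two reversible stages in series are equivalent to a single Carnot engine between T_H and T_C, so η_total = 1 − T_C/T_H = 1 − 372.00/2096.15 = 0.8225.
W_total = η_total · Q_H = 0.8225 × 8790 = 7230 J.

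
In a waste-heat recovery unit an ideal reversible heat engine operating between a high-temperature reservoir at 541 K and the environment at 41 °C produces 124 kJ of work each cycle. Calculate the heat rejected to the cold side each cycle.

Q_C ≈ 172 kJ

T_C = 41 °C → 41 + 273.15 = 314.15 K.
The Carnot efficiency is η = 1 − T_C/T_H = 1 − 314.15/541.00 = 0.4193.
Since Q_C/Q_H = T_C/T_H and Q_H = W/η, Q_C = W·T_C/(T_H − T_C) = 124 × 314.15/226.85 = 172 kJ.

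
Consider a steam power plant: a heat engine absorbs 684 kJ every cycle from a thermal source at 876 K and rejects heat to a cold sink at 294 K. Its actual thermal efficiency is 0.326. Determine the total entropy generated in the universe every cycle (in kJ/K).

W = η·Q_H = 0.326 × 684 = 223.0 kJ, so Q_C = Q_H − W = 461.0 kJ.
The hot reservoir loses entropy Q_H/T_H = 684/876.00 = 0.7808 kJ/K; the cold reservoir gains Q_C/T_C = 461.0/294.00 = 1.568 kJ/K.
ΔS_univ = −Q_H/T_H + Q_C/T_C = 0.7873 kJ/K (> 0, since η = 0.326 < η_Carnot = 0.664).

ΔS_univ ≈ 0.7873 kJ/K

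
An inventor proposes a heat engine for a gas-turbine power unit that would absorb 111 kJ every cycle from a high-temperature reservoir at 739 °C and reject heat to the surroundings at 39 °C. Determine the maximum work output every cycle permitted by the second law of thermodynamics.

W_max ≈ 76.8 kJ

T_H = 739 °C → 739 + 273.15 = 1012.15 K.
T_C = 39 °C → 39 + 273.15 = 312.15 K.
No engine can exceed the Carnot limit: η_max = 1 − T_C/T_H = 1 − 312.15/1012.15 = 0.6916.
W_max = η_max · Q_H = 0.6916 × 111 = 76.8 kJ.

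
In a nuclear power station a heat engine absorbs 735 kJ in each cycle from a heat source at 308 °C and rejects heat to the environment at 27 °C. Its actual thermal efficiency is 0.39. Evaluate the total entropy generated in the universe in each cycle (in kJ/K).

ΔS_univ ≈ 0.229 kJ/K

T_H = 308 °C → 308 + 273.15 = 581.15 K.
T_C = 27 °C → 27 + 273.15 = 300.15 K.
W = η·Q_H = 0.39 × 735 = 286.7 kJ, so Q_C = Q_H − W = 448.3 kJ.
Reservoir entropy changes: ΔS_H = −Q_H/T_H = −735/581.15 = -1.265 kJ/K and ΔS_C = +Q_C/T_C = 448.3/300.15 = 1.494 kJ/K.
ΔS_univ = −Q_H/T_H + Q_C/T_C = 0.229 kJ/K (> 0, since η = 0.39 < η_Carnot = 0.484).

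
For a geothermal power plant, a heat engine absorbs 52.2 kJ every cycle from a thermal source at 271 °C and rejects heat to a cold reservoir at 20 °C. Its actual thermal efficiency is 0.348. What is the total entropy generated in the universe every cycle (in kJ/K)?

ΔS_univ ≈ 0.0202 kJ/K

T_H = 271 °C → 271 + 273.15 = 544.15 K.
T_C = 20 °C → 20 + 273.15 = 293.15 K.
W = η·Q_H = 0.348 × 52.2 = 18.17 kJ, so Q_C = Q_H − W = 34.03 kJ.
The hot reservoir loses entropy Q_H/T_H = 52.2/544.15 = 0.09593 kJ/K; the cold reservoir gains Q_C/T_C = 34.03/293.15 = 0.1161 kJ/K.
ΔS_univ = −Q_H/T_H + Q_C/T_C = 0.0202 kJ/K (> 0, since η = 0.348 < η_Carnot = 0.461).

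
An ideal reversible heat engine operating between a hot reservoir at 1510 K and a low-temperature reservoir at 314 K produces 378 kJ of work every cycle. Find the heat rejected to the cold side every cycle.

Q_C ≈ 99.2 kJ

For a reversible engine, η = 1 − T_C/T_H = 1 − 314.00/1510.00 = 0.7921.
Since Q_C/Q_H = T_C/T_H and Q_H = W/η, Q_C = W·T_C/(T_H − T_C) = 378 × 314.00/1196.00 = 99.2 kJ.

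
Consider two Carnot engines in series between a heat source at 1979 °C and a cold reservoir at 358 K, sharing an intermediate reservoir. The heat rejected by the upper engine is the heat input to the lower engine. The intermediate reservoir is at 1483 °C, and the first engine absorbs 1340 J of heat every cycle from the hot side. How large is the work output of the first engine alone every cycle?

T_H = 1979 °C → 1979 + 273.15 = 2252.15 K.
T_m = 1483 °C → 1483 + 273.15 = 1756.15 K.
First-stage efficiency η₁ = 1 − T_m/T_H = 1 − 1756.15/2252.15 = 0.2202.
W₁ = η₁·Q_H = 0.2202 × 1340 = 295 J.

W₁ ≈ 295 J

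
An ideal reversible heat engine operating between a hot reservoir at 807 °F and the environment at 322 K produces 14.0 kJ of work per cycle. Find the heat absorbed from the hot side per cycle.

Q_H ≈ 25.81 kJ

T_H = 807 °F → (807 − 32) × 5/9 = 430.56 °C = 703.71 K.
The Carnot efficiency is η = 1 − T_C/T_H = 1 − 322.00/703.71 = 0.5424.
Q_H = W/η = 14.0/0.5424 = 25.81 kJ.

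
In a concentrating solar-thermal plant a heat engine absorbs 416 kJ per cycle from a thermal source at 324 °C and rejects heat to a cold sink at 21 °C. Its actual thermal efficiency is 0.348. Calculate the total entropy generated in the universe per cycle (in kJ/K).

T_H = 324 °C → 324 + 273.15 = 597.15 K.
T_C = 21 °C → 21 + 273.15 = 294.15 K.
W = η·Q_H = 0.348 × 416 = 144.8 kJ, so Q_C = Q_H − W = 271.2 kJ.
Entropy balance on the reservoirs: −Q_H/T_H = -0.6966 kJ/K, +Q_C/T_C = 0.9221 kJ/K.
ΔS_univ = −Q_H/T_H + Q_C/T_C = 0.225 kJ/K (> 0, since η = 0.348 < η_Carnot = 0.507).

ΔS_univ ≈ 0.225 kJ/K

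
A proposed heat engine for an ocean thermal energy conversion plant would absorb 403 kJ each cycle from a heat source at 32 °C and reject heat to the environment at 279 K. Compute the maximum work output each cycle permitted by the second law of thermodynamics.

W_max ≈ 34.5 kJ

T_H = 32 °C → 32 + 273.15 = 305.15 K.
The second-law ceiling is the Carnot efficiency, η_max = 1 − T_C/T_H = 1 − 279.00/305.15 = 0.0857.
W_max = η_max · Q_H = 0.0857 × 403 = 34.5 kJ.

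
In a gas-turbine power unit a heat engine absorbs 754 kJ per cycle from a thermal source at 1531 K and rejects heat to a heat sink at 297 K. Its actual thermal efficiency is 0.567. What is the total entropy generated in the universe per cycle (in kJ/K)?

ΔS_univ ≈ 0.607 kJ/K

W = η·Q_H = 0.567 × 754 = 427.5 kJ, so Q_C = Q_H − W = 326.5 kJ.
Reservoir entropy changes: ΔS_H = −Q_H/T_H = −754/1531.00 = -0.4925 kJ/K and ΔS_C = +Q_C/T_C = 326.5/297.00 = 1.099 kJ/K.
ΔS_univ = −Q_H/T_H + Q_C/T_C = 0.607 kJ/K (> 0, since η = 0.567 < η_Carnot = 0.806).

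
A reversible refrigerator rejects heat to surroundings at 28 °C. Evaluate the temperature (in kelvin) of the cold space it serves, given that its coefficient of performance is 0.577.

T_H = 28 °C → 28 + 273.15 = 301.15 K.
COP_R = T_C/(T_H − T_C) ⇒ T_C = T_H·COP_R/(1 + COP_R) = 301.15 × 0.577/(1 + 0.577) = 110.2 K.

T_C ≈ 110.2 K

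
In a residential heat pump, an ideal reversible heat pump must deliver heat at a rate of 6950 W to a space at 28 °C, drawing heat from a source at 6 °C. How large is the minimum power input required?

Ẇ_in ≈ 507.7 W

T_H = 28 °C → 28 + 273.15 = 301.15 K.
T_C = 6 °C → 6 + 273.15 = 279.15 K.
For a reversible heat pump, COP_HP = T_H/(T_H − T_C) = 301.15/22.00 = 13.6886.
W = Q_H/COP_HP = 6950/13.6886 = 507.7 W.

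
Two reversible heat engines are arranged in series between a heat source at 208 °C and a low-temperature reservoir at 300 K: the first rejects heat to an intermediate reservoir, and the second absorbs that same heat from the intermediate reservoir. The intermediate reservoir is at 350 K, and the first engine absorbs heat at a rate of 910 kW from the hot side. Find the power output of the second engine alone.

T_H = 208 °C → 208 + 273.15 = 481.15 K.
Heat entering the second stage: Q_m = Q_H·(T_m/T_H) = 910 × 350.00/481.15 = 662 kW.
Second-stage efficiency η₂ = 1 − T_C/T_m = 1 − 300.00/350.00 = 0.1429, so W₂ = η₂·Q_m = 94.6 kW.

Ẇ₂ ≈ 94.6 kW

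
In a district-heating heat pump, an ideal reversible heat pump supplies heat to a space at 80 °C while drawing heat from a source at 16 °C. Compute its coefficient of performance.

COP_HP ≈ 5.52

T_H = 80 °C → 80 + 273.15 = 353.15 K.
T_C = 16 °C → 16 + 273.15 = 289.15 K.
COP_HP = T_H/(T_H − T_C) = 353.15/(353.15 − 289.15) = 5.52.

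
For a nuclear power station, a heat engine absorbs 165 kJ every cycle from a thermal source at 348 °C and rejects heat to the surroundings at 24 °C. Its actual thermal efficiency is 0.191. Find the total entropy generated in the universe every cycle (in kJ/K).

T_H = 348 °C → 348 + 273.15 = 621.15 K.
T_C = 24 °C → 24 + 273.15 = 297.15 K.
W = η·Q_H = 0.191 × 165 = 31.52 kJ, so Q_C = Q_H − W = 133.5 kJ.
Reservoir entropy changes: ΔS_H = −Q_H/T_H = −165/621.15 = -0.2656 kJ/K and ΔS_C = +Q_C/T_C = 133.5/297.15 = 0.4492 kJ/K.
ΔS_univ = −Q_H/T_H + Q_C/T_C = 0.184 kJ/K (> 0, since η = 0.191 < η_Carnot = 0.522).

ΔS_univ ≈ 0.184 kJ/K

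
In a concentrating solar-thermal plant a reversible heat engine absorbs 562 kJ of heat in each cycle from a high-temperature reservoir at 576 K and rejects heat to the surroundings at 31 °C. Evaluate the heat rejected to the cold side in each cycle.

T_C = 31 °C → 31 + 273.15 = 304.15 K.
Since the cycle is reversible, η = 1 − T_C/T_H = 1 − 304.15/576.00 = 0.4720.
For a reversible cycle Q_C/Q_H = T_C/T_H, so Q_C = 562 × 304.15/576.00 = 297 kJ.

Q_C ≈ 297 kJ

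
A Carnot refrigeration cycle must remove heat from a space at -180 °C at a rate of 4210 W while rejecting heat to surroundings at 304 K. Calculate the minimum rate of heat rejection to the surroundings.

Q̇_H ≈ 13700 W

T_C = -180 °C → -180 + 273.15 = 93.15 K.
For a reversible cycle Q_H/Q_C = T_H/T_C, so Q_H = Q_C·T_H/T_C = 4210 × 304.00/93.15 = 13700 W.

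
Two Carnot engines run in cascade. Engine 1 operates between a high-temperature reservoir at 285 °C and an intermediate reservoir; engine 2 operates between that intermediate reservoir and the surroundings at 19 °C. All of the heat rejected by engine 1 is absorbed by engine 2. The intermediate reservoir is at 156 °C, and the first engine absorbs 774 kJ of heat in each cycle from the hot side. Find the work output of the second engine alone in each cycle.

W₂ ≈ 190 kJ

T_H = 285 °C → 285 + 273.15 = 558.15 K.
T_C = 19 °C → 19 + 273.15 = 292.15 K.
T_m = 156 °C → 156 + 273.15 = 429.15 K.
Heat entering the second stage: Q_m = Q_H·(T_m/T_H) = 774 × 429.15/558.15 = 595 kJ.
Second-stage efficiency η₂ = 1 − T_C/T_m = 1 − 292.15/429.15 = 0.3192, so W₂ = η₂·Q_m = 190 kJ.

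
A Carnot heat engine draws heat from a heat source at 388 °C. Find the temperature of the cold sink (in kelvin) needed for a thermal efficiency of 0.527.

T_C ≈ 313 K

T_H = 388 °C → 388 + 273.15 = 661.15 K.
From η = 1 − T_C/T_H, T_C = T_H·(1 − η) = 661.15 × (1 − 0.527) = 313 K.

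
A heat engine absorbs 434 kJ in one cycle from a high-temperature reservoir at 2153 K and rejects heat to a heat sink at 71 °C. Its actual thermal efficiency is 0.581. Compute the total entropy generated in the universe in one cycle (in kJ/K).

ΔS_univ ≈ 0.327 kJ/K

T_C = 71 °C → 71 + 273.15 = 344.15 K.
W = η·Q_H = 0.581 × 434 = 252.2 kJ, so Q_C = Q_H − W = 181.8 kJ.
The hot reservoir loses entropy Q_H/T_H = 434/2153.00 = 0.2016 kJ/K; the cold reservoir gains Q_C/T_C = 181.8/344.15 = 0.5284 kJ/K.
ΔS_univ = −Q_H/T_H + Q_C/T_C = 0.327 kJ/K (> 0, since η = 0.581 < η_Carnot = 0.840).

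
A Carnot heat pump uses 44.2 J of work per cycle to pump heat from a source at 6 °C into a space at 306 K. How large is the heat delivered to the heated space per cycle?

Q_H ≈ 504 J

T_C = 6 °C → 6 + 273.15 = 279.15 K.
The Carnot heat-pump COP is COP_HP = T_H/(T_H − T_C) = 306.00/26.85 = 11.3966.
Q_H = COP_HP · W = 11.3966 × 44.2 = 504 J.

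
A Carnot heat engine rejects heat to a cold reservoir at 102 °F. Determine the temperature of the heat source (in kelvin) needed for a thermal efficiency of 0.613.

T_C = 102 °F → (102 − 32) × 5/9 = 38.89 °C = 312.04 K.
From η = 1 − T_C/T_H, solving for T_H gives T_H = T_C/(1 − η) = 312.04/(1 − 0.613) = 806.3 K.

T_H ≈ 806.3 K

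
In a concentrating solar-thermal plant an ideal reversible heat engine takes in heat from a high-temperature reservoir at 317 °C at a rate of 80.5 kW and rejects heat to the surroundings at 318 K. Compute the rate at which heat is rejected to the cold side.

T_H = 317 °C → 317 + 273.15 = 590.15 K.
η_rev = 1 − T_C/T_H = 1 − 318.00/590.15 = 0.4612.
For a reversible cycle Q_C/Q_H = T_C/T_H, so Q_C = 80.5 × 318.00/590.15 = 43.38 kW.

Q̇_C ≈ 43.38 kW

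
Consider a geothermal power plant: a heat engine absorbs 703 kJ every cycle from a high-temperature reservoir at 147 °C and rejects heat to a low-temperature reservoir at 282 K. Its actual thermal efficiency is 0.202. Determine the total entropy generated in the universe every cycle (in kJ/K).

T_H = 147 °C → 147 + 273.15 = 420.15 K.
W = η·Q_H = 0.202 × 703 = 142.0 kJ, so Q_C = Q_H − W = 561.0 kJ.
The hot reservoir loses entropy Q_H/T_H = 703/420.15 = 1.673 kJ/K; the cold reservoir gains Q_C/T_C = 561.0/282.00 = 1.989 kJ/K.
ΔS_univ = −Q_H/T_H + Q_C/T_C = 0.316 kJ/K (> 0, since η = 0.202 < η_Carnot = 0.329).

ΔS_univ ≈ 0.316 kJ/K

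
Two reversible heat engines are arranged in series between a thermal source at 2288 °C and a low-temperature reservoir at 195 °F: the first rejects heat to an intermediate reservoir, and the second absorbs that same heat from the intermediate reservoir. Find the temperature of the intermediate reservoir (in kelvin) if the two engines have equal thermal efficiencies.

T_m ≈ 965.1 K

T_H = 2288 °C → 2288 + 273.15 = 2561.15 K.
T_C = 195 °F → (195 − 32) × 5/9 = 90.56 °C = 363.71 K.
Equal efficiencies require 1 − T_m/T_H = 1 − T_C/T_m, i.e. T_m/T_H = T_C/T_m, so T_m = √(T_H·T_C) = √(2561.15 × 363.71) = 965.1 K.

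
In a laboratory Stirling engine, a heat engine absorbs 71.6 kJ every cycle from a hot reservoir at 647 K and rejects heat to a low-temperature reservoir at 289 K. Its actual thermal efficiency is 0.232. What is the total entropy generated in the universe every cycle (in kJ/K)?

W = η·Q_H = 0.232 × 71.6 = 16.61 kJ, so Q_C = Q_H − W = 54.99 kJ.
The hot reservoir loses entropy Q_H/T_H = 71.6/647.00 = 0.1107 kJ/K; the cold reservoir gains Q_C/T_C = 54.99/289.00 = 0.1903 kJ/K.
ΔS_univ = −Q_H/T_H + Q_C/T_C = 0.0796 kJ/K (> 0, since η = 0.232 < η_Carnot = 0.553).

ΔS_univ ≈ 0.0796 kJ/K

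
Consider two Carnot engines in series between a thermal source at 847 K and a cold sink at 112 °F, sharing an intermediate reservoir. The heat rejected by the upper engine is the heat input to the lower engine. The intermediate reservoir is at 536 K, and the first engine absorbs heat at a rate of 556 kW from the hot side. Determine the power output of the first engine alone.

T_C = 112 °F → (112 − 32) × 5/9 = 44.44 °C = 317.59 K.
First-stage efficiency η₁ = 1 − T_m/T_H = 1 − 536.00/847.00 = 0.3672.
W₁ = η₁·Q_H = 0.3672 × 556 = 204 kW.

Ẇ₁ ≈ 204 kW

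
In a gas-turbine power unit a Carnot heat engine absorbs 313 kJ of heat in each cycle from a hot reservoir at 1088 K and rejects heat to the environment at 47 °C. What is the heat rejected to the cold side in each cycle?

Q_C ≈ 92.10 kJ

T_C = 47 °C → 47 + 273.15 = 320.15 K.
For a reversible engine, η = 1 − T_C/T_H = 1 − 320.15/1088.00 = 0.7057.
For a reversible cycle Q_C/Q_H = T_C/T_H, so Q_C = 313 × 320.15/1088.00 = 92.10 kJ.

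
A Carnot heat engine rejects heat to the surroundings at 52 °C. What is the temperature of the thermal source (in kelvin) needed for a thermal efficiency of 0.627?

T_H ≈ 871.7 K

T_C = 52 °C → 52 + 273.15 = 325.15 K.
From η = 1 − T_C/T_H, solving for T_H gives T_H = T_C/(1 − η) = 325.15/(1 − 0.627) = 871.7 K.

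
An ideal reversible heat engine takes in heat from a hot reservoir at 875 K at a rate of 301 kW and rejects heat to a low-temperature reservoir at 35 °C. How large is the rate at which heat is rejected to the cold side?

Q̇_C ≈ 106.0 kW

T_C = 35 °C → 35 + 273.15 = 308.15 K.
η_rev = 1 − T_C/T_H = 1 − 308.15/875.00 = 0.6478.
For a reversible cycle Q_C/Q_H = T_C/T_H, so Q_C = 301 × 308.15/875.00 = 106.0 kW.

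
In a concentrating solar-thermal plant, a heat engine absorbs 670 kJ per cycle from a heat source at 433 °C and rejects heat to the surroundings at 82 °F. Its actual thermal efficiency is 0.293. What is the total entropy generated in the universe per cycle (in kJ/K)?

T_H = 433 °C → 433 + 273.15 = 706.15 K.
T_C = 82 °F → (82 − 32) × 5/9 = 27.78 °C = 300.93 K.
W = η·Q_H = 0.293 × 670 = 196.3 kJ, so Q_C = Q_H − W = 473.7 kJ.
Entropy balance on the reservoirs: −Q_H/T_H = -0.9488 kJ/K, +Q_C/T_C = 1.574 kJ/K.
ΔS_univ = −Q_H/T_H + Q_C/T_C = 0.625 kJ/K (> 0, since η = 0.293 < η_Carnot = 0.574).

ΔS_univ ≈ 0.625 kJ/K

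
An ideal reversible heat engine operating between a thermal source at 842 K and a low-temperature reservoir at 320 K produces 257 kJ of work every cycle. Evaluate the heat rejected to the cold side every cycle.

Q_C ≈ 158 kJ

For a reversible engine, η = 1 − T_C/T_H = 1 − 320.00/842.00 = 0.6200.
Since Q_C/Q_H = T_C/T_H and Q_H = W/η, Q_C = W·T_C/(T_H − T_C) = 257 × 320.00/522.00 = 158 kJ.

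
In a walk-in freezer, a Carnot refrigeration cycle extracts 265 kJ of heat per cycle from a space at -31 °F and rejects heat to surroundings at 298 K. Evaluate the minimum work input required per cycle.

T_C = -31 °F → (-31 − 32) × 5/9 = -35.00 °C = 238.15 K.
For a reversible refrigerator, COP_R = T_C/(T_H − T_C) = 238.15/59.85 = 3.9791.
W = Q_C/COP_R = 265/3.9791 = 66.6 kJ.

W_in ≈ 66.6 kJ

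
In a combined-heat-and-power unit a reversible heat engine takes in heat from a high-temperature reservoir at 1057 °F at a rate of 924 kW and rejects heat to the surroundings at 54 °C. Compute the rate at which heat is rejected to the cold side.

Q̇_C ≈ 359 kW

T_H = 1057 °F → (1057 − 32) × 5/9 = 569.44 °C = 842.59 K.
T_C = 54 °C → 54 + 273.15 = 327.15 K.
The Carnot efficiency is η = 1 − T_C/T_H = 1 − 327.15/842.59 = 0.6117.
For a reversible cycle Q_C/Q_H = T_C/T_H, so Q_C = 924 × 327.15/842.59 = 359 kW.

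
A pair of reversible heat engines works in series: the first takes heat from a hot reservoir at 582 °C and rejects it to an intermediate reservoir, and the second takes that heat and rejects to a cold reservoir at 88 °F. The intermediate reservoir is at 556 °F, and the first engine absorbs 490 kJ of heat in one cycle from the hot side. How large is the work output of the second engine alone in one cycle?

T_H = 582 °C → 582 + 273.15 = 855.15 K.
T_C = 88 °F → (88 − 32) × 5/9 = 31.11 °C = 304.26 K.
T_m = 556 °F → (556 − 32) × 5/9 = 291.11 °C = 564.26 K.
Heat entering the second stage: Q_m = Q_H·(T_m/T_H) = 490 × 564.26/855.15 = 323.3 kJ.
Second-stage efficiency η₂ = 1 − T_C/T_m = 1 − 304.26/564.26 = 0.4608, so W₂ = η₂·Q_m = 149.0 kJ.

W₂ ≈ 149.0 kJ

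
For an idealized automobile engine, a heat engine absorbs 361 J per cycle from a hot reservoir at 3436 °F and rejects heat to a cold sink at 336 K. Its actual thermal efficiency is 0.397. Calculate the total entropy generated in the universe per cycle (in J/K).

T_H = 3436 °F → (3436 − 32) × 5/9 = 1891.11 °C = 2164.26 K.
W = η·Q_H = 0.397 × 361 = 143.3 J, so Q_C = Q_H − W = 217.7 J.
Entropy balance on the reservoirs: −Q_H/T_H = -0.1668 J/K, +Q_C/T_C = 0.6479 J/K.
ΔS_univ = −Q_H/T_H + Q_C/T_C = 0.4811 J/K (> 0, since η = 0.397 < η_Carnot = 0.845).

ΔS_univ ≈ 0.4811 J/K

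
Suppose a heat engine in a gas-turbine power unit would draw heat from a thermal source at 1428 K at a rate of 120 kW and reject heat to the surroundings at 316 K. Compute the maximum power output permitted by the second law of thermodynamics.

Ẇ_max ≈ 93.4 kW

By the Carnot theorem, η_max = 1 − T_C/T_H = 1 − 316.00/1428.00 = 0.7787.
W_max = η_max · Q_H = 0.7787 × 120 = 93.4 kW.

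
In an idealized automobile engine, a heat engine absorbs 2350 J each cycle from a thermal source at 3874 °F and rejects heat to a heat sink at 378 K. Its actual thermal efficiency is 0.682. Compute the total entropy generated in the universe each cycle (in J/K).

T_H = 3874 °F → (3874 − 32) × 5/9 = 2134.44 °C = 2407.59 K.
W = η·Q_H = 0.682 × 2350 = 1603 J, so Q_C = Q_H − W = 747.3 J.
The hot reservoir loses entropy Q_H/T_H = 2350/2407.59 = 0.9761 J/K; the cold reservoir gains Q_C/T_C = 747.3/378.00 = 1.977 J/K.
ΔS_univ = −Q_H/T_H + Q_C/T_C = 1.00 J/K (> 0, since η = 0.682 < η_Carnot = 0.843).

ΔS_univ ≈ 1.00 J/K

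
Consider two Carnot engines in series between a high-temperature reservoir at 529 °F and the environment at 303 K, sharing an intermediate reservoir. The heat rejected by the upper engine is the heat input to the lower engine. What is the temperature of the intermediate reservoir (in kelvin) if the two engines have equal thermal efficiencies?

T_H = 529 °F → (529 − 32) × 5/9 = 276.11 °C = 549.26 K.
Equal efficiencies require 1 − T_m/T_H = 1 − T_C/T_m, i.e. T_m/T_H = T_C/T_m, so T_m = √(T_H·T_C) = √(549.26 × 303.00) = 408.0 K.

T_m ≈ 408.0 K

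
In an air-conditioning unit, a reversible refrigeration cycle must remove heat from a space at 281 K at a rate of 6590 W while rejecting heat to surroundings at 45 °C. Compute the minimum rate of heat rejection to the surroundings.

Q̇_H ≈ 7460 W

T_H = 45 °C → 45 + 273.15 = 318.15 K.
For a reversible cycle Q_H/Q_C = T_H/T_C, so Q_H = Q_C·T_H/T_C = 6590 × 318.15/281.00 = 7460 W.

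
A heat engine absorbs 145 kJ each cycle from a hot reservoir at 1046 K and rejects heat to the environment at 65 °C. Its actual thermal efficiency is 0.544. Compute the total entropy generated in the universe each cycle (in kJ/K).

T_C = 65 °C → 65 + 273.15 = 338.15 K.
W = η·Q_H = 0.544 × 145 = 78.88 kJ, so Q_C = Q_H − W = 66.12 kJ.
Entropy balance on the reservoirs: −Q_H/T_H = -0.1386 kJ/K, +Q_C/T_C = 0.1955 kJ/K.
ΔS_univ = −Q_H/T_H + Q_C/T_C = 0.05691 kJ/K (> 0, since η = 0.544 < η_Carnot = 0.677).

ΔS_univ ≈ 0.05691 kJ/K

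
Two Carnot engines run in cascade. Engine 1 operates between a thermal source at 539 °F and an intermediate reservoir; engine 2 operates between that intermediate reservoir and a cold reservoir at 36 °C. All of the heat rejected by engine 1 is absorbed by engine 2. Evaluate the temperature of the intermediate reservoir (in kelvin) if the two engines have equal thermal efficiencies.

T_H = 539 °F → (539 − 32) × 5/9 = 281.67 °C = 554.82 K.
T_C = 36 °C → 36 + 273.15 = 309.15 K.
Equal efficiencies require 1 − T_m/T_H = 1 − T_C/T_m, i.e. T_m/T_H = T_C/T_m, so T_m = √(T_H·T_C) = √(554.82 × 309.15) = 414.2 K.

T_m ≈ 414.2 K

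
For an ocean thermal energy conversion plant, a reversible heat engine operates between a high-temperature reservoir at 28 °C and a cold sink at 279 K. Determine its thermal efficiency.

T_H = 28 °C → 28 + 273.15 = 301.15 K.
For a reversible engine, η = 1 − T_C/T_H = 1 − 279.00/301.15 = 0.07355.

η ≈ 0.07355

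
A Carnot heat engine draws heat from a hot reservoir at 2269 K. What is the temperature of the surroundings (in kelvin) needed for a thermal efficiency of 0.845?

From η = 1 − T_C/T_H, T_C = T_H·(1 − η) = 2269.00 × (1 − 0.845) = 352 K.

T_C ≈ 352 K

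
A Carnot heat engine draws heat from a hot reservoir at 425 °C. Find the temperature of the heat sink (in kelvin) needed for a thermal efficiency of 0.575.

T_C ≈ 297 K

T_H = 425 °C → 425 + 273.15 = 698.15 K.
From η = 1 − T_C/T_H, T_C = T_H·(1 − η) = 698.15 × (1 − 0.575) = 297 K.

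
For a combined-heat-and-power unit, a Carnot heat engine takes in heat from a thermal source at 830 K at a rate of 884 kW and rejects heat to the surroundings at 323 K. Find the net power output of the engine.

Ẇ ≈ 540 kW

For a reversible engine, η = 1 − T_C/T_H = 1 − 323.00/830.00 = 0.6108.
W = η·Q_H = 0.6108 × 884 = 540 kW.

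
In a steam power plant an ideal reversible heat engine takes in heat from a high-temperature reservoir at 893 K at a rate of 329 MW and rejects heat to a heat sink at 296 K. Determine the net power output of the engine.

η_rev = 1 − T_C/T_H = 1 − 296.00/893.00 = 0.6685.
W = η·Q_H = 0.6685 × 329 = 219.9 MW.

Ẇ ≈ 219.9 MW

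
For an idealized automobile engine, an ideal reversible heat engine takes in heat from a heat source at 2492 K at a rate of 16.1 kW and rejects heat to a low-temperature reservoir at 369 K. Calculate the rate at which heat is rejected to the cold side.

η_rev = 1 − T_C/T_H = 1 − 369.00/2492.00 = 0.8519.
For a reversible cycle Q_C/Q_H = T_C/T_H, so Q_C = 16.1 × 369.00/2492.00 = 2.38 kW.

Q̇_C ≈ 2.38 kW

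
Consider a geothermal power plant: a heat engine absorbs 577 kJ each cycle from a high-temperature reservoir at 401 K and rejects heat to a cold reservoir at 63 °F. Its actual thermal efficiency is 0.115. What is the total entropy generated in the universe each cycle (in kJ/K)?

T_C = 63 °F → (63 − 32) × 5/9 = 17.22 °C = 290.37 K.
W = η·Q_H = 0.115 × 577 = 66.36 kJ, so Q_C = Q_H − W = 510.6 kJ.
Entropy balance on the reservoirs: −Q_H/T_H = -1.439 kJ/K, +Q_C/T_C = 1.759 kJ/K.
ΔS_univ = −Q_H/T_H + Q_C/T_C = 0.320 kJ/K (> 0, since η = 0.115 < η_Carnot = 0.276).

ΔS_univ ≈ 0.320 kJ/K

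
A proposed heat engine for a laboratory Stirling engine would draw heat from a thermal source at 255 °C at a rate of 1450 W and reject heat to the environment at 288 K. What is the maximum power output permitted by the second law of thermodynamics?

T_H = 255 °C → 255 + 273.15 = 528.15 K.
The second-law ceiling is the Carnot efficiency, η_max = 1 − T_C/T_H = 1 − 288.00/528.15 = 0.4547.
W_max = η_max · Q_H = 0.4547 × 1450 = 659.3 W.

Ẇ_max ≈ 659.3 W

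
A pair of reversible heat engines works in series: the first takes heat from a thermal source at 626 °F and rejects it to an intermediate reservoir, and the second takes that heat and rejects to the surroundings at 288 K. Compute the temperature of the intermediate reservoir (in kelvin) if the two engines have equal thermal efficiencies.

T_H = 626 °F → (626 − 32) × 5/9 = 330.00 °C = 603.15 K.
Equal efficiencies require 1 − T_m/T_H = 1 − T_C/T_m, i.e. T_m/T_H = T_C/T_m, so T_m = √(T_H·T_C) = √(603.15 × 288.00) = 417 K.

T_m ≈ 417 K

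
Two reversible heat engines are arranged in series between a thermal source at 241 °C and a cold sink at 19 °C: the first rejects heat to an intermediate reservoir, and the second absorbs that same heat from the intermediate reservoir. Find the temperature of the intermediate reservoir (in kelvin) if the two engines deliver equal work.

T_H = 241 °C → 241 + 273.15 = 514.15 K.
T_C = 19 °C → 19 + 273.15 = 292.15 K.
For reversible stages Q_m = Q_H·(T_m/T_H). Setting W₁ = Q_H(1 − T_m/T_H) equal to W₂ = Q_m(1 − T_C/T_m) = Q_H·(T_m − T_C)/T_H gives T_H − T_m = T_m − T_C, so T_m = (T_H + T_C)/2 = (514.15 + 292.15)/2 = 403.1 K.

T_m ≈ 403.1 K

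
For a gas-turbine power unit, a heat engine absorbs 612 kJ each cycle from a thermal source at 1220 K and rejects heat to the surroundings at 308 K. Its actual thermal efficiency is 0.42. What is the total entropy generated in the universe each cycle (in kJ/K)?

W = η·Q_H = 0.42 × 612 = 257.0 kJ, so Q_C = Q_H − W = 355.0 kJ.
Entropy balance on the reservoirs: −Q_H/T_H = -0.5016 kJ/K, +Q_C/T_C = 1.152 kJ/K.
ΔS_univ = −Q_H/T_H + Q_C/T_C = 0.6508 kJ/K (> 0, since η = 0.42 < η_Carnot = 0.748).

ΔS_univ ≈ 0.6508 kJ/K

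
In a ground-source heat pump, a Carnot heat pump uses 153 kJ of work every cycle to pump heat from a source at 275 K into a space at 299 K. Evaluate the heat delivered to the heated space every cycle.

COP_HP = T_H/(T_H − T_C) = 299.00/24.00 = 12.4583.
Q_H = COP_HP · W = 12.4583 × 153 = 1910 kJ.

Q_H ≈ 1910 kJ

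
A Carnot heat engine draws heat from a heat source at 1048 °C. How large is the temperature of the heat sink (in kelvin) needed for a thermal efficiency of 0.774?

T_C ≈ 299 K

T_H = 1048 °C → 1048 + 273.15 = 1321.15 K.
From η = 1 − T_C/T_H, T_C = T_H·(1 − η) = 1321.15 × (1 − 0.774) = 299 K.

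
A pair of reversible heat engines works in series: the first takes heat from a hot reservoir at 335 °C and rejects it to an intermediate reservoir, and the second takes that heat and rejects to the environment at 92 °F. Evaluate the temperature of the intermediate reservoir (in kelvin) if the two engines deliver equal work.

T_m ≈ 457.3 K

T_H = 335 °C → 335 + 273.15 = 608.15 K.
T_C = 92 °F → (92 − 32) × 5/9 = 33.33 °C = 306.48 K.
For reversible stages Q_m = Q_H·(T_m/T_H). Setting W₁ = Q_H(1 − T_m/T_H) equal to W₂ = Q_m(1 − T_C/T_m) = Q_H·(T_m − T_C)/T_H gives T_H − T_m = T_m − T_C, so T_m = (T_H + T_C)/2 = (608.15 + 306.48)/2 = 457.3 K.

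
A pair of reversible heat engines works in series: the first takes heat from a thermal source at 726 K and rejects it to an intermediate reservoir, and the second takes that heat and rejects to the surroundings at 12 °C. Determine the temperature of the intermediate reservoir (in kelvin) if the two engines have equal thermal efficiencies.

T_C = 12 °C → 12 + 273.15 = 285.15 K.
Equal efficiencies require 1 − T_m/T_H = 1 − T_C/T_m, i.e. T_m/T_H = T_C/T_m, so T_m = √(T_H·T_C) = √(726.00 × 285.15) = 455 K.

T_m ≈ 455 K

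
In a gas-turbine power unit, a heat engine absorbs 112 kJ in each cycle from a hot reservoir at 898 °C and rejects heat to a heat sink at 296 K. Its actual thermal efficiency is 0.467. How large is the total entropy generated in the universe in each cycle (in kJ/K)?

T_H = 898 °C → 898 + 273.15 = 1171.15 K.
W = η·Q_H = 0.467 × 112 = 52.30 kJ, so Q_C = Q_H − W = 59.70 kJ.
Reservoir entropy changes: ΔS_H = −Q_H/T_H = −112/1171.15 = -0.09563 kJ/K and ΔS_C = +Q_C/T_C = 59.70/296.00 = 0.2017 kJ/K.
ΔS_univ = −Q_H/T_H + Q_C/T_C = 0.106 kJ/K (> 0, since η = 0.467 < η_Carnot = 0.747).

ΔS_univ ≈ 0.106 kJ/K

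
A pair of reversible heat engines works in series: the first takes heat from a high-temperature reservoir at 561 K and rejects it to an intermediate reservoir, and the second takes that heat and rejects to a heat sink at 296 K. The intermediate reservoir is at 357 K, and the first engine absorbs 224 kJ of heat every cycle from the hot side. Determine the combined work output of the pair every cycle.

W_total ≈ 106 kJ

Two reversible stages in series are equivalent to a single Carnot engine between T_H and T_C, so η_total = 1 − T_C/T_H = 1 − 296.00/561.00 = 0.4724.
W_total = η_total · Q_H = 0.4724 × 224 = 106 kJ.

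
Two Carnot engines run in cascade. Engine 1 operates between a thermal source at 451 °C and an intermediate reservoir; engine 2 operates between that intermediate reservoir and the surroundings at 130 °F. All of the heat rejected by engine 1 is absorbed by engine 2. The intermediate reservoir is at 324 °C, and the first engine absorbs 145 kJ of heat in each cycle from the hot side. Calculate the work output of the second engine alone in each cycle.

W₂ ≈ 53.97 kJ

T_H = 451 °C → 451 + 273.15 = 724.15 K.
T_C = 130 °F → (130 − 32) × 5/9 = 54.44 °C = 327.59 K.
T_m = 324 °C → 324 + 273.15 = 597.15 K.
Heat entering the second stage: Q_m = Q_H·(T_m/T_H) = 145 × 597.15/724.15 = 119.6 kJ.
Second-stage efficiency η₂ = 1 − T_C/T_m = 1 − 327.59/597.15 = 0.4514, so W₂ = η₂·Q_m = 53.97 kJ.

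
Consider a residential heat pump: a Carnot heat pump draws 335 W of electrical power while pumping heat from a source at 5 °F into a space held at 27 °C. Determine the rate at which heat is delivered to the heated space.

Q̇_H ≈ 2390 W

T_H = 27 °C → 27 + 273.15 = 300.15 K.
T_C = 5 °F → (5 − 32) × 5/9 = -15.00 °C = 258.15 K.
The Carnot heat-pump COP is COP_HP = T_H/(T_H − T_C) = 300.15/42.00 = 7.1464.
Q_H = COP_HP · W = 7.1464 × 335 = 2390 W.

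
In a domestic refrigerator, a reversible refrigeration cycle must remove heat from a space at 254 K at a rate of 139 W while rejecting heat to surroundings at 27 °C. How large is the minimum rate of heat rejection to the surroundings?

Q̇_H ≈ 164 W

T_H = 27 °C → 27 + 273.15 = 300.15 K.
For a reversible cycle Q_H/Q_C = T_H/T_C, so Q_H = Q_C·T_H/T_C = 139 × 300.15/254.00 = 164 W.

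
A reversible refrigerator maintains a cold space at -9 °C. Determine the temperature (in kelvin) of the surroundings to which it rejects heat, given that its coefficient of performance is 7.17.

T_C = -9 °C → -9 + 273.15 = 264.15 K.
COP_R = T_C/(T_H − T_C) ⇒ T_H = T_C·(1 + 1/COP_R) = 264.15 × (1 + 1/7.17) = 301 K.

T_H ≈ 301 K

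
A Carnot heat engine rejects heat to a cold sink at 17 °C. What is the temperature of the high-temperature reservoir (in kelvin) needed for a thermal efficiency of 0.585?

T_H ≈ 699 K

T_C = 17 °C → 17 + 273.15 = 290.15 K.
From η = 1 − T_C/T_H, solving for T_H gives T_H = T_C/(1 − η) = 290.15/(1 − 0.585) = 699 K.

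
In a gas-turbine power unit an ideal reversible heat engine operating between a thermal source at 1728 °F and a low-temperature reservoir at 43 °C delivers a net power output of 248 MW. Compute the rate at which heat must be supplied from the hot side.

T_H = 1728 °F → (1728 − 32) × 5/9 = 942.22 °C = 1215.37 K.
T_C = 43 °C → 43 + 273.15 = 316.15 K.
Since the cycle is reversible, η = 1 − T_C/T_H = 1 − 316.15/1215.37 = 0.7399.
Q_H = W/η = 248/0.7399 = 335 MW.

Q̇_H ≈ 335 MW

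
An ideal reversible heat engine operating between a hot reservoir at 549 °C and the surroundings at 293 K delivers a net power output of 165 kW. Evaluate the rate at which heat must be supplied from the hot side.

T_H = 549 °C → 549 + 273.15 = 822.15 K.
For a reversible engine, η = 1 − T_C/T_H = 1 − 293.00/822.15 = 0.6436.
Q_H = W/η = 165/0.6436 = 256.4 kW.

Q̇_H ≈ 256.4 kW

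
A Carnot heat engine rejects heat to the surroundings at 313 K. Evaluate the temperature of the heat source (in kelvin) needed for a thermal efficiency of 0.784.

From η = 1 − T_C/T_H, solving for T_H gives T_H = T_C/(1 − η) = 313.00/(1 − 0.784) = 1449 K.

T_H ≈ 1449 K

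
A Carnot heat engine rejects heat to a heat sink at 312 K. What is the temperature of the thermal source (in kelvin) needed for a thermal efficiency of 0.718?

T_H ≈ 1110 K

From η = 1 − T_C/T_H, solving for T_H gives T_H = T_C/(1 − η) = 312.00/(1 − 0.718) = 1110 K.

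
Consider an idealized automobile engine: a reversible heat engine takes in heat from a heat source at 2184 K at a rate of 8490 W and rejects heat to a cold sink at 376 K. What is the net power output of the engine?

Carnot efficiency: η = 1 − T_C/T_H = 1 − 376.00/2184.00 = 0.8278.
W = η·Q_H = 0.8278 × 8490 = 7028 W.

Ẇ ≈ 7028 W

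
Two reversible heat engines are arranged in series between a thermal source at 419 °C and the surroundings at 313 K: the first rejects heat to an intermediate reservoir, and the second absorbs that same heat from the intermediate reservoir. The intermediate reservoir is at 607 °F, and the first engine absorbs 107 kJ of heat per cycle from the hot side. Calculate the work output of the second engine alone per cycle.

W₂ ≈ 43.2 kJ

T_H = 419 °C → 419 + 273.15 = 692.15 K.
T_m = 607 °F → (607 − 32) × 5/9 = 319.44 °C = 592.59 K.
Heat entering the second stage: Q_m = Q_H·(T_m/T_H) = 107 × 592.59/692.15 = 91.6 kJ.
Second-stage efficiency η₂ = 1 − T_C/T_m = 1 − 313.00/592.59 = 0.4718, so W₂ = η₂·Q_m = 43.2 kJ.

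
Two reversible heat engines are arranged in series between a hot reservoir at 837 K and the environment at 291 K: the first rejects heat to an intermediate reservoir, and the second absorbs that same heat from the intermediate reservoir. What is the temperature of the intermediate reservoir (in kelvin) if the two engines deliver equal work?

T_m ≈ 564 K

For reversible stages Q_m = Q_H·(T_m/T_H). Setting W₁ = Q_H(1 − T_m/T_H) equal to W₂ = Q_m(1 − T_C/T_m) = Q_H·(T_m − T_C)/T_H gives T_H − T_m = T_m − T_C, so T_m = (T_H + T_C)/2 = (837.00 + 291.00)/2 = 564 K.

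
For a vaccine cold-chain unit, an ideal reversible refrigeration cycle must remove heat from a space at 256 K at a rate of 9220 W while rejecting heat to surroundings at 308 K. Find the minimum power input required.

Carnot COP: COP_R = T_C/(T_H − T_C) = 256.00/52.00 = 4.9231.
W = Q_C/COP_R = 9220/4.9231 = 1873 W.

Ẇ_in ≈ 1873 W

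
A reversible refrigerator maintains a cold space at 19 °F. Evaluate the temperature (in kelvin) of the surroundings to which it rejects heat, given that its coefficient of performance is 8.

T_H ≈ 299 K

T_C = 19 °F → (19 − 32) × 5/9 = -7.22 °C = 265.93 K.
COP_R = T_C/(T_H − T_C) ⇒ T_H = T_C·(1 + 1/COP_R) = 265.93 × (1 + 1/8) = 299 K.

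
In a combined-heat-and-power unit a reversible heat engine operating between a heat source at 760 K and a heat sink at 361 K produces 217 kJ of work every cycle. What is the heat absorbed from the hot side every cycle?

Q_H ≈ 413.3 kJ

η_rev = 1 − T_C/T_H = 1 − 361.00/760.00 = 0.5250.
Q_H = W/η = 217/0.5250 = 413.3 kJ.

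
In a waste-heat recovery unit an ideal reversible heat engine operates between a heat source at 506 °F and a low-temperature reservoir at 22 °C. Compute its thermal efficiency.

η ≈ 0.450

T_H = 506 °F → (506 − 32) × 5/9 = 263.33 °C = 536.48 K.
T_C = 22 °C → 22 + 273.15 = 295.15 K.
The Carnot efficiency is η = 1 − T_C/T_H = 1 − 295.15/536.48 = 0.450.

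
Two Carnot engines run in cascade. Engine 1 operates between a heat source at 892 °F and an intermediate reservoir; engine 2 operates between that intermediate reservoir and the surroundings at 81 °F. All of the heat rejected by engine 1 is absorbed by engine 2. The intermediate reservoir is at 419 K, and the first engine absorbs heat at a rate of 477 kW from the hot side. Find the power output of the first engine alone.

T_H = 892 °F → (892 − 32) × 5/9 = 477.78 °C = 750.93 K.
T_C = 81 °F → (81 − 32) × 5/9 = 27.22 °C = 300.37 K.
First-stage efficiency η₁ = 1 − T_m/T_H = 1 − 419.00/750.93 = 0.4420.
W₁ = η₁·Q_H = 0.4420 × 477 = 210.8 kW.

Ẇ₁ ≈ 210.8 kW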